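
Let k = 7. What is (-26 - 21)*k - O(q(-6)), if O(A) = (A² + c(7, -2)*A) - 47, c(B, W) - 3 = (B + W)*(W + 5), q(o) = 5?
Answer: -397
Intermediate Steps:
c(B, W) = 3 + (5 + W)*(B + W) (c(B, W) = 3 + (B + W)*(W + 5) = 3 + (B + W)*(5 + W) = 3 + (5 + W)*(B + W))
O(A) = -47 + A² + 18*A (O(A) = (A² + (3 + (-2)² + 5*7 + 5*(-2) + 7*(-2))*A) - 47 = (A² + (3 + 4 + 35 - 10 - 14)*A) - 47 = (A² + 18*A) - 47 = -47 + A² + 18*A)
(-26 - 21)*k - O(q(-6)) = (-26 - 21)*7 - (-47 + 5² + 18*5) = -47*7 - (-47 + 25 + 90) = -329 - 1*68 = -329 - 68 = -397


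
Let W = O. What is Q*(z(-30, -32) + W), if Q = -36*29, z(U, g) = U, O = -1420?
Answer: 1513800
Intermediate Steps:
W = -1420
Q = -1044
Q*(z(-30, -32) + W) = -1044*(-30 - 1420) = -1044*(-1450) = 1513800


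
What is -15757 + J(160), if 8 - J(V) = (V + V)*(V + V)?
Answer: -118149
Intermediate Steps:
J(V) = 8 - 4*V² (J(V) = 8 - (V + V)*(V + V) = 8 - 2*V*2*V = 8 - 4*V²)
-15757 + J(160) = -15757 + (8 - 4*160²) = -15757 + (8 - 4*25600) = -15757 + (8 - 102400) = -15757 - 102392 = -118149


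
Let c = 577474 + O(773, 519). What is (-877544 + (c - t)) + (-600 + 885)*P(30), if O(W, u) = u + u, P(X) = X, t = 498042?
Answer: -788524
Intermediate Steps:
O(W, u) = 2*u
c = 578512 (c = 577474 + 2*519 = 577474 + 1038 = 578512)
(-877544 + (c - t)) + (-600 + 885)*P(30) = (-877544 + (578512 - 1*498042)) + (-600 + 885)*30 = (-877544 + (578512 - 498042)) + 285*30 = (-877544 + 80470) + 8550 = -797074 + 8550 = -788524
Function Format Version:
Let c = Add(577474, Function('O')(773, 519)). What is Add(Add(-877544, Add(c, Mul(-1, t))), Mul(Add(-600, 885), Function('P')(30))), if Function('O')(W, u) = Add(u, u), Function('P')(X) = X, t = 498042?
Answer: -788524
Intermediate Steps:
Function('O')(W, u) = Mul(2, u)
c = 578512 (c = Add(577474, Mul(2, 519)) = Add(577474, 1038) = 578512)
Add(Add(-877544, Add(c, Mul(-1, t))), Mul(Add(-600, 885), Function('P')(30))) = Add(Add(-877544, Add(578512, Mul(-1, 498042))), Mul(Add(-600, 885), 30)) = Add(Add(-877544, Add(578512, -498042)), Mul(285, 30)) = Add(Add(-877544, 80470), 8550) = Add(-797074, 8550) = -788524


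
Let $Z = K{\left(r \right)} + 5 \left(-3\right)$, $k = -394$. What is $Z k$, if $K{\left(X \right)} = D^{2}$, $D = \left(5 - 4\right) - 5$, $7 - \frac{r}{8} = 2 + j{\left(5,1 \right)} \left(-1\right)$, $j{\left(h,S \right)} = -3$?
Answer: $-394$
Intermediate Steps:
$r = 16$ ($r = 56 - 8 \left(2 - -3\right) = 56 - 8 \left(2 + 3\right) = 56 - 40 = 16$)
$D = -4$ ($D = 1 - 5 = -4$)
$K{\left(X \right)} = 16$ ($K{\left(X \right)} = \left(-4\right)^{2} = 16$)
$Z = 1$ ($Z = 16 + 5 \left(-3\right) = 16 - 15 = 1$)
$Z k = 1 \left(-394\right) = -394$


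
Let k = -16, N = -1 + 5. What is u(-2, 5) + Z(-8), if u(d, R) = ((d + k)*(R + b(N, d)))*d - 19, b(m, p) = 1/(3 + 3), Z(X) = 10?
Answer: 177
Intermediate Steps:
N = 4
b(m, p) = ⅙ (b(m, p) = 1/6 = ⅙)
u(d, R) = -19 + d*(-16 + d)*(⅙ + R) (u(d, R) = ((d - 16)*(R + ⅙))*d - 19 = ((-16 + d)*(⅙ + R))*d - 19 = d*(-16 + d)*(⅙ + R) - 19 = -19 + d*(-16 + d)*(⅙ + R))
u(-2, 5) + Z(-8) = (-19 - 8/3*(-2) + (⅙)*(-2)² + 5*(-2)² - 16*5*(-2)) + 10 = (-19 + 16/3 + (⅙)*4 + 5*4 + 160) + 10 = (-19 + 16/3 + ⅔ + 20 + 160) + 10 = 167 + 10 = 177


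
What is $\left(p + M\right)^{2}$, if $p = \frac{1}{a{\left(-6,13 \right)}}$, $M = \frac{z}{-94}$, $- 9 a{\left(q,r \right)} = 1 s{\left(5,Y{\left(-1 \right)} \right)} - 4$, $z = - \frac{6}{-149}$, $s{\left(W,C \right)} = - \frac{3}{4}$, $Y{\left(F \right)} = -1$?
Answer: $\frac{63529706601}{17704165249} \approx 3.5884$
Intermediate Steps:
$s{\left(W,C \right)} = - \frac{3}{4}$ ($s{\left(W,C \right)} = \left(-3\right) \frac{1}{4} = - \frac{3}{4}$)
$z = \frac{6}{149}$ ($z = \left(-6\right) \left(- \frac{1}{149}\right) = \frac{6}{149} \approx 0.040268$)
$a{\left(q,r \right)} = \frac{19}{36}$ ($a{\left(q,r \right)} = - \frac{1 \left(- \frac{3}{4}\right) - 4}{9} = - \frac{- \frac{3}{4} - 4}{9} = \left(- \frac{1}{9}\right) \left(- \frac{19}{4}\right) = \frac{19}{36}$)
$M = - \frac{3}{7003}$ ($M = \frac{6}{149 \left(-94\right)} = \frac{6}{149} \left(- \frac{1}{94}\right) = - \frac{3}{7003} \approx -0.00042839$)
$p = \frac{36}{19}$ ($p = \frac{1}{\frac{19}{36}} = \frac{36}{19} \approx 1.8947$)
$\left(p + M\right)^{2} = \left(\frac{36}{19} - \frac{3}{7003}\right)^{2} = \left(\frac{252051}{133057}\right)^{2} = \frac{63529706601}{17704165249}$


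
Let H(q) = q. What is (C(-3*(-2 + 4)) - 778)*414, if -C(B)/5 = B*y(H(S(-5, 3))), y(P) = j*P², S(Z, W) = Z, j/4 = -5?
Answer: -6532092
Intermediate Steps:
j = -20 (j = 4*(-5) = -20)
y(P) = -20*P²
C(B) = 2500*B (C(B) = -5*B*(-20*(-5)²) = -5*B*(-20*25) = -5*B*(-500) = -(-2500)*B = 2500*B)
(C(-3*(-2 + 4)) - 778)*414 = (2500*(-3*(-2 + 4)) - 778)*414 = (2500*(-3*2) - 778)*414 = (2500*(-6) - 778)*414 = (-15000 - 778)*414 = -15778*414 = -6532092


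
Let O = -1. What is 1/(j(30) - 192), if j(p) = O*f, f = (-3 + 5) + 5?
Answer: -1/199 ≈ -0.0050251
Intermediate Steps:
f = 7 (f = 2 + 5 = 7)
j(p) = -7 (j(p) = -1*7 = -7)
1/(j(30) - 192) = 1/(-7 - 192) = 1/(-199) = -1/199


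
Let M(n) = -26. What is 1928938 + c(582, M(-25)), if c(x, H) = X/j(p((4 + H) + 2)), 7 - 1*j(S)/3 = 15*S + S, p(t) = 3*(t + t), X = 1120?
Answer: 11151191698/5781 ≈ 1.9289e+6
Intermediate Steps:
p(t) = 6*t (p(t) = 3*(2*t) = 6*t)
j(S) = 21 - 48*S (j(S) = 21 - 3*(15*S + S) = 21 - 48*S)
c(x, H) = 1120/(-1707 - 288*H) (c(x, H) = 1120/(21 - 288*((4 + H) + 2)) = 1120/(21 - 288*(6 + H)) = 1120/(21 - 48*(36 + 6*H)) = 1120/(21 + (-1728 - 288*H)) = 1120/(-1707 - 288*H))
1928938 + c(582, M(-25)) = 1928938 - 1120/(1707 + 288*(-26)) = 1928938 - 1120/(1707 - 7488) = 1928938 - 1120/(-5781) = 1928938 - 1120*(-1/5781) = 1928938 + 1120/5781 = 11151191698/5781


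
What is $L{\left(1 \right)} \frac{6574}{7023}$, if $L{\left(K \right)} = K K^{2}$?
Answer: $\frac{6574}{7023} \approx 0.93607$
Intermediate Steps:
$L{\left(K \right)} = K^{3}$
$L{\left(1 \right)} \frac{6574}{7023} = 1^{3} \cdot \frac{6574}{7023} = 1 \cdot 6574 \cdot \frac{1}{7023} = 1 \cdot \frac{6574}{7023} = \frac{6574}{7023}$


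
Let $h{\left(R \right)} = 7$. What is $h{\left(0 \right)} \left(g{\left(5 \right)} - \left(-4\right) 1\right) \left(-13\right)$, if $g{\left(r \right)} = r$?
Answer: $-819$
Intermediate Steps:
$h{\left(0 \right)} \left(g{\left(5 \right)} - \left(-4\right) 1\right) \left(-13\right) = 7 \left(5 - \left(-4\right) 1\right) \left(-13\right) = 7 \left(5 - -4\right) \left(-13\right) = 7 \left(5 + 4\right) \left(-13\right) = 7 \cdot 9 \left(-13\right) = 63 \left(-13\right) = -819$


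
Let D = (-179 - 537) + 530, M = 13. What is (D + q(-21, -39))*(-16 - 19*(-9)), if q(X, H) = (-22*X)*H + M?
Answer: -2819605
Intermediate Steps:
q(X, H) = 13 - 22*H*X (q(X, H) = (-22*X)*H + 13 = -22*H*X + 13 = 13 - 22*H*X)
D = -186 (D = -716 + 530 = -186)
(D + q(-21, -39))*(-16 - 19*(-9)) = (-186 + (13 - 22*(-39)*(-21)))*(-16 - 19*(-9)) = (-186 + (13 - 18018))*(-16 + 171) = (-186 - 18005)*155 = -18191*155 = -2819605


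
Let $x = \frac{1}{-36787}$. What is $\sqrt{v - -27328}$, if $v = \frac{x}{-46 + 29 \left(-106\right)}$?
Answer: $\frac{\sqrt{22500169979253842265}}{28693860} \approx 165.31$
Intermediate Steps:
$x = - \frac{1}{36787} \approx -2.7184 \cdot 10^{-5}$
$v = \frac{1}{114775440}$ ($v = - \frac{1}{36787 \left(-46 + 29 \left(-106\right)\right)} = - \frac{1}{36787 \left(-46 - 3074\right)} = - \frac{1}{36787 \left(-3120\right)} = \left(- \frac{1}{36787}\right) \left(- \frac{1}{3120}\right) = \frac{1}{114775440} \approx 8.7127 \cdot 10^{-9}$)
$\sqrt{v - -27328} = \sqrt{\frac{1}{114775440} - -27328} = \sqrt{\frac{1}{114775440} + 27328} = \sqrt{\frac{3136583224321}{114775440}} = \frac{\sqrt{22500169979253842265}}{28693860}$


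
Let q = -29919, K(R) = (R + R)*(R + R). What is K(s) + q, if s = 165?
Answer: 78981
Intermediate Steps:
K(R) = 4*R**2 (K(R) = (2*R)*(2*R) = 4*R**2)
K(s) + q = 4*165**2 - 29919 = 4*27225 - 29919 = 108900 - 29919 = 78981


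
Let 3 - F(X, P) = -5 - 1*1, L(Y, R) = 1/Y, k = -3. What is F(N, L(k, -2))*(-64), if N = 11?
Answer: -576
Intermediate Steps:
F(X, P) = 9 (F(X, P) = 3 - (-5 - 1*1) = 3 - (-5 - 1) = 3 - 1*(-6) = 3 + 6 = 9)
F(N, L(k, -2))*(-64) = 9*(-64) = -576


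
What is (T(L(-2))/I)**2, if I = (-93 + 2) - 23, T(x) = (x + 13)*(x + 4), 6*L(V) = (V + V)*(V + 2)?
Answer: 676/3249 ≈ 0.20806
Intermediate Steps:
L(V) = V*(2 + V)/3 (L(V) = ((V + V)*(V + 2))/6 = ((2*V)*(2 + V))/6 = (2*V*(2 + V))/6 = V*(2 + V)/3)
T(x) = (4 + x)*(13 + x) (T(x) = (13 + x)*(4 + x) = (4 + x)*(13 + x))
I = -114 (I = -91 - 23 = -114)
(T(L(-2))/I)**2 = ((52 + ((1/3)*(-2)*(2 - 2))**2 + 17*((1/3)*(-2)*(2 - 2)))/(-114))**2 = ((52 + ((1/3)*(-2)*0)**2 + 17*((1/3)*(-2)*0))*(-1/114))**2 = ((52 + 0**2 + 17*0)*(-1/114))**2 = ((52 + 0 + 0)*(-1/114))**2 = (52*(-1/114))**2 = (-26/57)**2 = 676/3249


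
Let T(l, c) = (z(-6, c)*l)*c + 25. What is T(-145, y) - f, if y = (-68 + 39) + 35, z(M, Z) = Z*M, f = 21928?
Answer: 9417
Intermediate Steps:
z(M, Z) = M*Z
y = 6 (y = -29 + 35 = 6)
T(l, c) = 25 - 6*l*c**2 (T(l, c) = ((-6*c)*l)*c + 25 = (-6*c*l)*c + 25 = -6*l*c**2 + 25 = 25 - 6*l*c**2)
T(-145, y) - f = (25 - 6*(-145)*6**2) - 1*21928 = (25 - 6*(-145)*36) - 21928 = (25 + 31320) - 21928 = 31345 - 21928 = 9417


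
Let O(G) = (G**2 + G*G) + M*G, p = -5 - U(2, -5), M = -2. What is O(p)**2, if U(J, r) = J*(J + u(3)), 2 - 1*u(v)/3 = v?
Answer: 576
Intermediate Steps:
u(v) = 6 - 3*v
U(J, r) = J*(-3 + J) (U(J, r) = J*(J + (6 - 3*3)) = J*(J + (6 - 9)) = J*(J - 3) = J*(-3 + J))
p = -3 (p = -5 - 2*(-3 + 2) = -5 - 2*(-1) = -5 - 1*(-2) = -5 + 2 = -3)
O(G) = -2*G + 2*G**2 (O(G) = (G**2 + G*G) - 2*G = (G**2 + G**2) - 2*G = 2*G**2 - 2*G = -2*G + 2*G**2)
O(p)**2 = (2*(-3)*(-1 - 3))**2 = (2*(-3)*(-4))**2 = 24**2 = 576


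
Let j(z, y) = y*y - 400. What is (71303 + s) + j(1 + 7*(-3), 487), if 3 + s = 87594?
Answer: 395663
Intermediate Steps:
s = 87591 (s = -3 + 87594 = 87591)
j(z, y) = -400 + y² (j(z, y) = y² - 400 = -400 + y²)
(71303 + s) + j(1 + 7*(-3), 487) = (71303 + 87591) + (-400 + 487²) = 158894 + (-400 + 237169) = 158894 + 236769 = 395663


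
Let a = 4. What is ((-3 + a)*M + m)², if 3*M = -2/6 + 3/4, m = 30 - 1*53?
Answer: 677329/1296 ≈ 522.63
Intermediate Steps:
m = -23 (m = 30 - 53 = -23)
M = 5/36 (M = (-2/6 + 3/4)/3 = (-2*⅙ + 3*(¼))/3 = (-⅓ + ¾)/3 = (⅓)*(5/12) = 5/36 ≈ 0.13889)
((-3 + a)*M + m)² = ((-3 + 4)*(5/36) - 23)² = (1*(5/36) - 23)² = (5/36 - 23)² = (-823/36)² = 677329/1296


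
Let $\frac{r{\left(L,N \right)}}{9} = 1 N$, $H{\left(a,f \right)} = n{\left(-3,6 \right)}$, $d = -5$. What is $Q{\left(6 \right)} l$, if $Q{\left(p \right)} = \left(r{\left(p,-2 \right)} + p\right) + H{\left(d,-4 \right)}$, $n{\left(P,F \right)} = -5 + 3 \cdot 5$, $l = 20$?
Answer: $-40$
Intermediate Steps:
$n{\left(P,F \right)} = 10$ ($n{\left(P,F \right)} = -5 + 15 = 10$)
$H{\left(a,f \right)} = 10$
$r{\left(L,N \right)} = 9 N$ ($r{\left(L,N \right)} = 9 \cdot 1 N = 9 N$)
$Q{\left(p \right)} = -8 + p$ ($Q{\left(p \right)} = \left(9 \left(-2\right) + p\right) + 10 = \left(-18 + p\right) + 10 = -8 + p$)
$Q{\left(6 \right)} l = \left(-8 + 6\right) 20 = \left(-2\right) 20 = -40$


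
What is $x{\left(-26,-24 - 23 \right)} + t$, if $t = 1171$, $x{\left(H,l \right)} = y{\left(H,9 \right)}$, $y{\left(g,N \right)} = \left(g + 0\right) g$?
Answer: $1847$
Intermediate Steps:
$y{\left(g,N \right)} = g^{2}$ ($y{\left(g,N \right)} = g g = g^{2}$)
$x{\left(H,l \right)} = H^{2}$
$x{\left(-26,-24 - 23 \right)} + t = \left(-26\right)^{2} + 1171 = 676 + 1171 = 1847$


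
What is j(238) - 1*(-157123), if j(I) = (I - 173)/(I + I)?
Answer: 74790613/476 ≈ 1.5712e+5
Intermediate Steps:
j(I) = (-173 + I)/(2*I) (j(I) = (-173 + I)/((2*I)) = (-173 + I)*(1/(2*I)) = (-173 + I)/(2*I))
j(238) - 1*(-157123) = (1/2)*(-173 + 238)/238 - 1*(-157123) = (1/2)*(1/238)*65 + 157123 = 65/476 + 157123 = 74790613/476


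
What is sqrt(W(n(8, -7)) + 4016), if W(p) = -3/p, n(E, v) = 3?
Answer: sqrt(4015) ≈ 63.364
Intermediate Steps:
sqrt(W(n(8, -7)) + 4016) = sqrt(-3/3 + 4016) = sqrt(-3*1/3 + 4016) = sqrt(-1 + 4016) = sqrt(4015)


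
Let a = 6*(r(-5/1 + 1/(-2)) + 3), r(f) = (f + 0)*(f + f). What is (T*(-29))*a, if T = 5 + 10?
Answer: -165735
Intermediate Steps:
r(f) = 2*f**2 (r(f) = f*(2*f) = 2*f**2)
T = 15
a = 381 (a = 6*(2*(-5/1 + 1/(-2))**2 + 3) = 6*(2*(-5*1 + 1*(-1/2))**2 + 3) = 6*(2*(-5 - 1/2)**2 + 3) = 6*(2*(-11/2)**2 + 3) = 6*(2*(121/4) + 3) = 6*(121/2 + 3) = 6*(127/2) = 381)
(T*(-29))*a = (15*(-29))*381 = -435*381 = -165735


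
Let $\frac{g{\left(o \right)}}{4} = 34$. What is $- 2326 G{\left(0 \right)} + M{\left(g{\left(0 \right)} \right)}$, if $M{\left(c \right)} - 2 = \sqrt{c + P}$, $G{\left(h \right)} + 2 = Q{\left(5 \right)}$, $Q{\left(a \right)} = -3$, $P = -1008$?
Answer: $11632 + 2 i \sqrt{218} \approx 11632.0 + 29.53 i$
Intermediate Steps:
$g{\left(o \right)} = 136$ ($g{\left(o \right)} = 4 \cdot 34 = 136$)
$G{\left(h \right)} = -5$ ($G{\left(h \right)} = -2 - 3 = -5$)
$M{\left(c \right)} = 2 + \sqrt{-1008 + c}$ ($M{\left(c \right)} = 2 + \sqrt{c - 1008} = 2 + \sqrt{-1008 + c}$)
$- 2326 G{\left(0 \right)} + M{\left(g{\left(0 \right)} \right)} = \left(-2326\right) \left(-5\right) + \left(2 + \sqrt{-1008 + 136}\right) = 11630 + \left(2 + \sqrt{-872}\right) = 11630 + \left(2 + 2 i \sqrt{218}\right) = 11632 + 2 i \sqrt{218}$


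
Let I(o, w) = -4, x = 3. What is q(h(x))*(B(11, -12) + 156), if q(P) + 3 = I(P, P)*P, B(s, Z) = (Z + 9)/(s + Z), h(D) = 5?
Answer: -3657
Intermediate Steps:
B(s, Z) = (9 + Z)/(Z + s)
q(P) = -3 - 4*P
q(h(x))*(B(11, -12) + 156) = (-3 - 4*5)*((9 - 12)/(-12 + 11) + 156) = (-3 - 20)*(-3/(-1) + 156) = -23*(-1*(-3) + 156) = -23*(3 + 156) = -23*159 = -3657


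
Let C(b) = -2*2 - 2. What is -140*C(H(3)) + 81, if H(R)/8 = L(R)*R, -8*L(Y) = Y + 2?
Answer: 921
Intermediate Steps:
L(Y) = -¼ - Y/8 (L(Y) = -(Y + 2)/8 = -(2 + Y)/8 = -¼ - Y/8)
H(R) = 8*R*(-¼ - R/8) (H(R) = 8*((-¼ - R/8)*R) = 8*(R*(-¼ - R/8)) = 8*R*(-¼ - R/8))
C(b) = -6 (C(b) = -4 - 2 = -6)
-140*C(H(3)) + 81 = -140*(-6) + 81 = 840 + 81 = 921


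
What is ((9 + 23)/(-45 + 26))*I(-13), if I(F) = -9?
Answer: 288/19 ≈ 15.158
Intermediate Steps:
((9 + 23)/(-45 + 26))*I(-13) = ((9 + 23)/(-45 + 26))*(-9) = (32/(-19))*(-9) = (32*(-1/19))*(-9) = -32/19*(-9) = 288/19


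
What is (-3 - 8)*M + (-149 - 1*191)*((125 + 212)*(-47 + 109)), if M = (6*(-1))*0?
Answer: -7103960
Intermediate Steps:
M = 0 (M = -6*0 = 0)
(-3 - 8)*M + (-149 - 1*191)*((125 + 212)*(-47 + 109)) = (-3 - 8)*0 + (-149 - 1*191)*((125 + 212)*(-47 + 109)) = -11*0 + (-149 - 191)*(337*62) = 0 - 340*20894 = 0 - 7103960 = -7103960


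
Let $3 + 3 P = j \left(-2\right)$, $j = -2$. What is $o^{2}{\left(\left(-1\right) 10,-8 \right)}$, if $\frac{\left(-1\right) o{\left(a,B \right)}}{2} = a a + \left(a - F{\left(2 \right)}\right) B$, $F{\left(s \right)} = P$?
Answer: $\frac{1201216}{9} \approx 1.3347 \cdot 10^{5}$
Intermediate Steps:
$P = \frac{1}{3}$ ($P = -1 + \frac{\left(-2\right) \left(-2\right)}{3} = -1 + \frac{1}{3} \cdot 4 = -1 + \frac{4}{3} = \frac{1}{3} \approx 0.33333$)
$F{\left(s \right)} = \frac{1}{3}$
$o{\left(a,B \right)} = - 2 a^{2} - 2 B \left(- \frac{1}{3} + a\right)$ ($o{\left(a,B \right)} = - 2 \left(a a + \left(a - \frac{1}{3}\right) B\right) = - 2 \left(a^{2} + \left(a - \frac{1}{3}\right) B\right) = - 2 \left(a^{2} + \left(- \frac{1}{3} + a\right) B\right) = - 2 \left(a^{2} + B \left(- \frac{1}{3} + a\right)\right) = - 2 a^{2} - 2 B \left(- \frac{1}{3} + a\right)$)
$o^{2}{\left(\left(-1\right) 10,-8 \right)} = \left(- 2 \left(\left(-1\right) 10\right)^{2} + \frac{2}{3} \left(-8\right) - - 16 \left(\left(-1\right) 10\right)\right)^{2} = \left(- 2 \left(-10\right)^{2} - \frac{16}{3} - \left(-16\right) \left(-10\right)\right)^{2} = \left(\left(-2\right) 100 - \frac{16}{3} - 160\right)^{2} = \left(-200 - \frac{16}{3} - 160\right)^{2} = \left(- \frac{1096}{3}\right)^{2} = \frac{1201216}{9}$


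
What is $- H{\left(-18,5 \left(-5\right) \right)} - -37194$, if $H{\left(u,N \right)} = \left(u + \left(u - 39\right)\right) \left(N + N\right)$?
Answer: $33444$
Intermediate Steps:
$H{\left(u,N \right)} = 2 N \left(-39 + 2 u\right)$ ($H{\left(u,N \right)} = \left(u + \left(-39 + u\right)\right) 2 N = \left(-39 + 2 u\right) 2 N = 2 N \left(-39 + 2 u\right)$)
$- H{\left(-18,5 \left(-5\right) \right)} - -37194 = - 2 \cdot 5 \left(-5\right) \left(-39 + 2 \left(-18\right)\right) - -37194 = - 2 \left(-25\right) \left(-39 - 36\right) + 37194 = - 2 \left(-25\right) \left(-75\right) + 37194 = \left(-1\right) 3750 + 37194 = -3750 + 37194 = 33444$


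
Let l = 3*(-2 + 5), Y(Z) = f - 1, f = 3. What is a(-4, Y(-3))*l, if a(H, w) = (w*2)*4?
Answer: 144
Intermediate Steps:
Y(Z) = 2 (Y(Z) = 3 - 1 = 2)
l = 9 (l = 3*3 = 9)
a(H, w) = 8*w (a(H, w) = (2*w)*4 = 8*w)
a(-4, Y(-3))*l = (8*2)*9 = 16*9 = 144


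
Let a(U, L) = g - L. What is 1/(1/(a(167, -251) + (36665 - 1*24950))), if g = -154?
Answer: 11812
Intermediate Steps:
a(U, L) = -154 - L
1/(1/(a(167, -251) + (36665 - 1*24950))) = 1/(1/((-154 - 1*(-251)) + (36665 - 1*24950))) = 1/(1/((-154 + 251) + (36665 - 24950))) = 1/(1/(97 + 11715)) = 1/(1/11812) = 11812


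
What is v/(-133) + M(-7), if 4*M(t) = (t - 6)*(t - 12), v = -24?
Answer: 32947/532 ≈ 61.930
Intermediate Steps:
M(t) = (-12 + t)*(-6 + t)/4 (M(t) = ((t - 6)*(t - 12))/4 = ((-6 + t)*(-12 + t))/4 = ((-12 + t)*(-6 + t))/4 = (-12 + t)*(-6 + t)/4)
v/(-133) + M(-7) = -24/(-133) + (18 - 9/2*(-7) + (1/4)*(-7)**2) = -1/133*(-24) + (18 + 63/2 + (1/4)*49) = 24/133 + (18 + 63/2 + 49/4) = 24/133 + 247/4 = 32947/532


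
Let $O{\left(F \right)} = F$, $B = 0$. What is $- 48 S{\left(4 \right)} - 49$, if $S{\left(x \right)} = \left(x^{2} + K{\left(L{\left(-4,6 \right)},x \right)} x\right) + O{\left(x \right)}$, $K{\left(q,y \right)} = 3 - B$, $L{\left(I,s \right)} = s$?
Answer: $-1585$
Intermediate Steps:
$K{\left(q,y \right)} = 3$ ($K{\left(q,y \right)} = 3 - 0 = 3 + 0 = 3$)
$S{\left(x \right)} = x^{2} + 4 x$ ($S{\left(x \right)} = \left(x^{2} + 3 x\right) + x = x^{2} + 4 x$)
$- 48 S{\left(4 \right)} - 49 = - 48 \cdot 4 \left(4 + 4\right) - 49 = - 48 \cdot 4 \cdot 8 - 49 = \left(-48\right) 32 - 49 = -1536 - 49 = -1585$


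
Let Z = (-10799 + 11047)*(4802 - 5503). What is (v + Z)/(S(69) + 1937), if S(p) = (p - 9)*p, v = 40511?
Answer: -133337/6077 ≈ -21.941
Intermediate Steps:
Z = -173848 (Z = 248*(-701) = -173848)
S(p) = p*(-9 + p) (S(p) = (-9 + p)*p = p*(-9 + p))
(v + Z)/(S(69) + 1937) = (40511 - 173848)/(69*(-9 + 69) + 1937) = -133337/(69*60 + 1937) = -133337/(4140 + 1937) = -133337/6077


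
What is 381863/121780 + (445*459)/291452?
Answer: 8510556811/2218314035 ≈ 3.8365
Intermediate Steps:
381863/121780 + (445*459)/291452 = 381863*(1/121780) + 204255*(1/291452) = 381863/121780 + 204255/291452 = 8510556811/2218314035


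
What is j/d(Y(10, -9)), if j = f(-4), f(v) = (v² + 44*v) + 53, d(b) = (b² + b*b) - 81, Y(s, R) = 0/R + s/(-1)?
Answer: -107/119 ≈ -0.89916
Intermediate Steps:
Y(s, R) = -s (Y(s, R) = 0 + s*(-1) = 0 - s = -s)
d(b) = -81 + 2*b² (d(b) = (b² + b²) - 81 = 2*b² - 81 = -81 + 2*b²)
f(v) = 53 + v² + 44*v
j = -107 (j = 53 + (-4)² + 44*(-4) = 53 + 16 - 176 = -107)
j/d(Y(10, -9)) = -107/(-81 + 2*(-1*10)²) = -107/(-81 + 2*(-10)²) = -107/(-81 + 2*100) = -107/(-81 + 200) = -107/119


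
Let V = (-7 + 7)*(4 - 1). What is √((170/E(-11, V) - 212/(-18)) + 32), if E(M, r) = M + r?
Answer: 2*√7711/33 ≈ 5.3220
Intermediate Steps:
V = 0 (V = 0*3 = 0)
√((170/E(-11, V) - 212/(-18)) + 32) = √((170/(-11 + 0) - 212/(-18)) + 32) = √((170/(-11) - 212*(-1/18)) + 32) = √((170*(-1/11) + 106/9) + 32) = √((-170/11 + 106/9) + 32) = √(-364/99 + 32) = √(2804/99) = 2*√7711/33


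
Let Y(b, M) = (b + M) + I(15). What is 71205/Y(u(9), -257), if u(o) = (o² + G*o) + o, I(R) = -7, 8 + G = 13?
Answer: -23735/43 ≈ -551.98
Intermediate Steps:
G = 5 (G = -8 + 13 = 5)
u(o) = o² + 6*o (u(o) = (o² + 5*o) + o = o² + 6*o)
Y(b, M) = -7 + M + b (Y(b, M) = (b + M) - 7 = (M + b) - 7 = -7 + M + b)
71205/Y(u(9), -257) = 71205/(-7 - 257 + 9*(6 + 9)) = 71205/(-7 - 257 + 9*15) = 71205/(-7 - 257 + 135) = 71205/(-129) = 71205*(-1/129) = -23735/43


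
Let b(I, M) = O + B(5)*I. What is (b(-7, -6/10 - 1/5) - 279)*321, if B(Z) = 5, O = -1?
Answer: -101115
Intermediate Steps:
b(I, M) = -1 + 5*I
(b(-7, -6/10 - 1/5) - 279)*321 = ((-1 + 5*(-7)) - 279)*321 = ((-1 - 35) - 279)*321 = (-36 - 279)*321 = -315*321 = -101115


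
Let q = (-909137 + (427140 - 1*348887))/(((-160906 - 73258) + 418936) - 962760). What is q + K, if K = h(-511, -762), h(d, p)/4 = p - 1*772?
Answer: -1193225871/194497 ≈ -6134.9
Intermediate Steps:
h(d, p) = -3088 + 4*p (h(d, p) = 4*(p - 1*772) = 4*(p - 772) = 4*(-772 + p) = -3088 + 4*p)
K = -6136 (K = -3088 + 4*(-762) = -3088 - 3048 = -6136)
q = 207721/194497 (q = (-909137 + (427140 - 348887))/((-234164 + 418936) - 962760) = (-909137 + 78253)/(184772 - 962760) = -830884/(-777988) = -830884*(-1/777988) = 207721/194497 ≈ 1.0680)
q + K = 207721/194497 - 6136 = -1193225871/194497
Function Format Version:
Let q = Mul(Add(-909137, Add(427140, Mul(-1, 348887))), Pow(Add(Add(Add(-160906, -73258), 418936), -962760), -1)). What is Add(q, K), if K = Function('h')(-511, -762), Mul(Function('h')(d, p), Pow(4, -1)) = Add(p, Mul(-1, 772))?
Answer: Rational(-1193225871, 194497) ≈ -6134.9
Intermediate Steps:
Function('h')(d, p) = Add(-3088, Mul(4, p)) (Function('h')(d, p) = Mul(4, Add(p, Mul(-1, 772))) = Mul(4, Add(p, -772)) = Mul(4, Add(-772, p)) = Add(-3088, Mul(4, p)))
K = -6136 (K = Add(-3088, Mul(4, -762)) = Add(-3088, -3048) = -6136)
q = Rational(207721, 194497) (q = Mul(Add(-909137, Add(427140, -348887)), Pow(Add(Add(-234164, 418936), -962760), -1)) = Mul(Add(-909137, 78253), Pow(Add(184772, -962760), -1)) = Mul(-830884, Pow(-777988, -1)) = Mul(-830884, Rational(-1, 777988)) = Rational(207721, 194497) ≈ 1.0680)
Add(q, K) = Add(Rational(207721, 194497), -6136) = Rational(-1193225871, 194497)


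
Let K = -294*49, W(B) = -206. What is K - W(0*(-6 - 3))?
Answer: -14200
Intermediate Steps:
K = -14406
K - W(0*(-6 - 3)) = -14406 - 1*(-206) = -14406 + 206 = -14200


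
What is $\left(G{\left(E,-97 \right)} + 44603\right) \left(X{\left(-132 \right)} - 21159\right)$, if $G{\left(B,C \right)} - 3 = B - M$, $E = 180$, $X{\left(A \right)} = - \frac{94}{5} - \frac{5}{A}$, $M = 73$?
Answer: $- \frac{624968043299}{660} \approx -9.4692 \cdot 10^{8}$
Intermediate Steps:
$X{\left(A \right)} = - \frac{94}{5} - \frac{5}{A}$ ($X{\left(A \right)} = \left(-94\right) \frac{1}{5} - \frac{5}{A} = - \frac{94}{5} - \frac{5}{A}$)
$G{\left(B,C \right)} = -70 + B$ ($G{\left(B,C \right)} = 3 + \left(B - 73\right) = 3 + \left(-73 + B\right) = -70 + B$)
$\left(G{\left(E,-97 \right)} + 44603\right) \left(X{\left(-132 \right)} - 21159\right) = \left(\left(-70 + 180\right) + 44603\right) \left(\left(- \frac{94}{5} - \frac{5}{-132}\right) - 21159\right) = \left(110 + 44603\right) \left(\left(- \frac{94}{5} - - \frac{5}{132}\right) - 21159\right) = 44713 \left(\left(- \frac{94}{5} + \frac{5}{132}\right) - 21159\right) = 44713 \left(- \frac{12383}{660} - 21159\right) = 44713 \left(- \frac{13977323}{660}\right) = - \frac{624968043299}{660}$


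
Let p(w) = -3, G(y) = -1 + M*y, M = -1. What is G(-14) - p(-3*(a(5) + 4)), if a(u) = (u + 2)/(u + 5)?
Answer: 16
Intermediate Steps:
a(u) = (2 + u)/(5 + u)
G(y) = -1 - y
G(-14) - p(-3*(a(5) + 4)) = (-1 - 1*(-14)) - 1*(-3) = (-1 + 14) + 3 = 13 + 3 = 16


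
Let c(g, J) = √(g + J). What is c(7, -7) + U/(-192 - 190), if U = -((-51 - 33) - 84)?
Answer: -84/191 ≈ -0.43979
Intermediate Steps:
c(g, J) = √(J + g)
U = 168 (U = -(-84 - 84) = -1*(-168) = 168)
c(7, -7) + U/(-192 - 190) = √(-7 + 7) + 168/(-192 - 190) = √0 + 168/(-382) = 0 + 168*(-1/382) = 0 - 84/191 = -84/191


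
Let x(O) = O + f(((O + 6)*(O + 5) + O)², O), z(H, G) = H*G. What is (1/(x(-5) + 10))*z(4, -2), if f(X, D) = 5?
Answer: -⅘ ≈ -0.80000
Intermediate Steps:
z(H, G) = G*H
x(O) = 5 + O (x(O) = O + 5 = 5 + O)
(1/(x(-5) + 10))*z(4, -2) = (1/((5 - 5) + 10))*(-2*4) = (1/(0 + 10))*(-8) = (1/10)*(-8) = (1*(⅒))*(-8) = (⅒)*(-8) = -⅘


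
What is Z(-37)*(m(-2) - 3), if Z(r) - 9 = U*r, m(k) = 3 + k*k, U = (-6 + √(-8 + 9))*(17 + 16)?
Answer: 24456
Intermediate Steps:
U = -165 (U = (-6 + √1)*33 = (-6 + 1)*33 = -5*33 = -165)
m(k) = 3 + k²
Z(r) = 9 - 165*r
Z(-37)*(m(-2) - 3) = (9 - 165*(-37))*((3 + (-2)²) - 3) = (9 + 6105)*((3 + 4) - 3) = 6114*(7 - 3) = 6114*4 = 24456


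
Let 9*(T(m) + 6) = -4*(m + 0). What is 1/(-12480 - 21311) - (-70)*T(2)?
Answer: -146652949/304119 ≈ -482.22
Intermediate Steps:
T(m) = -6 - 4*m/9 (T(m) = -6 + (-4*(m + 0))/9 = -6 + (-4*m)/9 = -6 - 4*m/9)
1/(-12480 - 21311) - (-70)*T(2) = 1/(-12480 - 21311) - (-70)*(-6 - 4/9*2) = 1/(-33791) - (-70)*(-6 - 8/9) = -1/33791 - (-70)*(-62)/9 = -1/33791 - 1*4340/9 = -1/33791 - 4340/9 = -146652949/304119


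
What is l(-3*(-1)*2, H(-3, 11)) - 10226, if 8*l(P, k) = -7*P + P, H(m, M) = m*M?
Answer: -20461/2 ≈ -10231.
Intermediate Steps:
H(m, M) = M*m
l(P, k) = -3*P/4 (l(P, k) = (-7*P + P)/8 = (-6*P)/8 = -3*P/4)
l(-3*(-1)*2, H(-3, 11)) - 10226 = -3*(-3*(-1))*2/4 - 10226 = -9*2/4 - 10226 = -3/4*6 - 10226 = -9/2 - 10226 = -20461/2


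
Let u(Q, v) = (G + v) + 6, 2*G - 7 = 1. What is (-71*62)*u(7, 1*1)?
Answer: -48422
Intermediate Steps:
G = 4 (G = 7/2 + (1/2)*1 = 7/2 + 1/2 = 4)
u(Q, v) = 10 + v (u(Q, v) = (4 + v) + 6 = 10 + v)
(-71*62)*u(7, 1*1) = (-71*62)*(10 + 1*1) = -4402*(10 + 1) = -4402*11 = -48422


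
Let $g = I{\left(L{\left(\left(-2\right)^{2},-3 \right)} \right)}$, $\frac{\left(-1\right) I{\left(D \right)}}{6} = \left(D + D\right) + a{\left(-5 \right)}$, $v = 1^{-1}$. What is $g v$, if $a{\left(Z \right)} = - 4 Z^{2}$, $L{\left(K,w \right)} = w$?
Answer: $636$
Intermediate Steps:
$v = 1$
$I{\left(D \right)} = 600 - 12 D$ ($I{\left(D \right)} = - 6 \left(\left(D + D\right) - 4 \left(-5\right)^{2}\right) = - 6 \left(2 D - 100\right) = - 6 \left(-100 + 2 D\right) = 600 - 12 D$)
$g = 636$ ($g = 600 - -36 = 600 + 36 = 636$)
$g v = 636 \cdot 1 = 636$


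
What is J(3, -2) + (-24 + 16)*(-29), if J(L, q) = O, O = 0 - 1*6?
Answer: 226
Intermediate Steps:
O = -6 (O = 0 - 6 = -6)
J(L, q) = -6
J(3, -2) + (-24 + 16)*(-29) = -6 + (-24 + 16)*(-29) = -6 - 8*(-29) = -6 + 232 = 226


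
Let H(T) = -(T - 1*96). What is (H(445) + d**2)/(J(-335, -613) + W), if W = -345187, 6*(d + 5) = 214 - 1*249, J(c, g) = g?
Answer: 8339/12448800 ≈ 0.00066986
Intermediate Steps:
d = -65/6 (d = -5 + (214 - 1*249)/6 = -5 + (214 - 249)/6 = -5 + (1/6)*(-35) = -5 - 35/6 = -65/6 ≈ -10.833)
H(T) = 96 - T (H(T) = -(T - 96) = -(-96 + T) = 96 - T)
(H(445) + d**2)/(J(-335, -613) + W) = ((96 - 1*445) + (-65/6)**2)/(-613 - 345187) = ((96 - 445) + 4225/36)/(-345800) = (-349 + 4225/36)*(-1/345800) = -8339/36*(-1/345800) = 8339/12448800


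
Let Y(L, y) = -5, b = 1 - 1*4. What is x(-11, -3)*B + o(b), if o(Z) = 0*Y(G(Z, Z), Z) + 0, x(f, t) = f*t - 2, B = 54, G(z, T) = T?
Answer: 1674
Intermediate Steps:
b = -3 (b = 1 - 4 = -3)
x(f, t) = -2 + f*t
o(Z) = 0 (o(Z) = 0*(-5) + 0 = 0 + 0 = 0)
x(-11, -3)*B + o(b) = (-2 - 11*(-3))*54 + 0 = (-2 + 33)*54 + 0 = 31*54 + 0 = 1674 + 0 = 1674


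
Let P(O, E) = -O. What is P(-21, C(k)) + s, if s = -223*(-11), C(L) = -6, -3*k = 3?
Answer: 2474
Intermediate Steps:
k = -1 (k = -⅓*3 = -1)
s = 2453
P(-21, C(k)) + s = -1*(-21) + 2453 = 21 + 2453 = 2474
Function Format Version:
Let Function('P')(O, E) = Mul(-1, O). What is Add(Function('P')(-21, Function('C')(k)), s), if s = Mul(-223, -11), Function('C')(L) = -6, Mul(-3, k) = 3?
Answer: 2474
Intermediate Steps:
k = -1 (k = Mul(Rational(-1, 3), 3) = -1)
s = 2453
Add(Function('P')(-21, Function('C')(k)), s) = Add(Mul(-1, -21), 2453) = Add(21, 2453) = 2474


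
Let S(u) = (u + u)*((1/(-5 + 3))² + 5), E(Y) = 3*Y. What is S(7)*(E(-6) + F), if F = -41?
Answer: -8673/2 ≈ -4336.5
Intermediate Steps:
S(u) = 21*u/2 (S(u) = (2*u)*((1/(-2))² + 5) = (2*u)*((-½)² + 5) = (2*u)*(¼ + 5) = (2*u)*(21/4) = 21*u/2)
S(7)*(E(-6) + F) = ((21/2)*7)*(3*(-6) - 41) = 147*(-18 - 41)/2 = (147/2)*(-59) = -8673/2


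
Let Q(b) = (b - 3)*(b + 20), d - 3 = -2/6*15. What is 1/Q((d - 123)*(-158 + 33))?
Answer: 1/244406190 ≈ 4.0915e-9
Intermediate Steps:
d = -2 (d = 3 - 2/6*15 = 3 - 2*⅙*15 = 3 - ⅓*15 = 3 - 5 = -2)
Q(b) = (-3 + b)*(20 + b)
1/Q((d - 123)*(-158 + 33)) = 1/(-60 + ((-2 - 123)*(-158 + 33))² + 17*((-2 - 123)*(-158 + 33))) = 1/(-60 + (-125*(-125))² + 17*(-125*(-125))) = 1/(-60 + 15625² + 17*15625) = 1/(-60 + 244140625 + 265625) = 1/244406190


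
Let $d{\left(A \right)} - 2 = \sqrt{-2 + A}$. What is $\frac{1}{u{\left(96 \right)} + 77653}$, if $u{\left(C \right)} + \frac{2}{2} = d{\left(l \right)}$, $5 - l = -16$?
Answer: $\frac{77654}{6030143697} - \frac{\sqrt{19}}{6030143697} \approx 1.2877 \cdot 10^{-5}$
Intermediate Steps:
$l = 21$ ($l = 5 - -16 = 5 + 16 = 21$)
$d{\left(A \right)} = 2 + \sqrt{-2 + A}$
$u{\left(C \right)} = 1 + \sqrt{19}$ ($u{\left(C \right)} = -1 + \left(2 + \sqrt{-2 + 21}\right) = -1 + \left(2 + \sqrt{19}\right) = 1 + \sqrt{19}$)
$\frac{1}{u{\left(96 \right)} + 77653} = \frac{1}{\left(1 + \sqrt{19}\right) + 77653} = \frac{1}{77654 + \sqrt{19}}$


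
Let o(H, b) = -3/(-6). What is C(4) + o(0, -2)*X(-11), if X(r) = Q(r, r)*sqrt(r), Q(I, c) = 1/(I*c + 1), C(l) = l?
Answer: 4 + I*sqrt(11)/244 ≈ 4.0 + 0.013593*I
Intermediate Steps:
Q(I, c) = 1/(1 + I*c)
o(H, b) = 1/2 (o(H, b) = -3*(-1/6) = 1/2)
X(r) = sqrt(r)/(1 + r**2) (X(r) = sqrt(r)/(1 + r*r) = sqrt(r)/(1 + r**2))
C(4) + o(0, -2)*X(-11) = 4 + (sqrt(-11)/(1 + (-11)**2))/2 = 4 + ((I*sqrt(11))/(1 + 121))/2 = 4 + ((I*sqrt(11))/122)/2 = 4 + ((I*sqrt(11))*(1/122))/2 = 4 + (I*sqrt(11)/122)/2 = 4 + I*sqrt(11)/244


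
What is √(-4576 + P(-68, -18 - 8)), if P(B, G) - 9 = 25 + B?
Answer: I*√4610 ≈ 67.897*I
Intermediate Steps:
P(B, G) = 34 + B (P(B, G) = 9 + (25 + B) = 34 + B)
√(-4576 + P(-68, -18 - 8)) = √(-4576 + (34 - 68)) = √(-4576 - 34) = √(-4610) = I*√4610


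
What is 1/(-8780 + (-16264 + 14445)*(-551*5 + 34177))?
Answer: -1/57165398 ≈ -1.7493e-8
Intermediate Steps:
1/(-8780 + (-16264 + 14445)*(-551*5 + 34177)) = 1/(-8780 - 1819*(-2755 + 34177)) = 1/(-8780 - 1819*31422) = 1/(-8780 - 57156618) = 1/(-57165398) = -1/57165398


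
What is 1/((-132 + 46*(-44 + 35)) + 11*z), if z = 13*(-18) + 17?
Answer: -1/2933 ≈ -0.00034095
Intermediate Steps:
z = -217 (z = -234 + 17 = -217)
1/((-132 + 46*(-44 + 35)) + 11*z) = 1/((-132 + 46*(-44 + 35)) + 11*(-217)) = 1/((-132 + 46*(-9)) - 2387) = 1/((-132 - 414) - 2387) = 1/(-546 - 2387) = 1/(-2933) = -1/2933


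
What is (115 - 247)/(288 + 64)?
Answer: -3/8 ≈ -0.37500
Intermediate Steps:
(115 - 247)/(288 + 64) = -132/352 = -132*1/352 = -3/8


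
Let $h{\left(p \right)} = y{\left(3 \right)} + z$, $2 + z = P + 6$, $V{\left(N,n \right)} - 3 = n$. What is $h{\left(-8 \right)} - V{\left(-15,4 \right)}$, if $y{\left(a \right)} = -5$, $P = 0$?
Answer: $-8$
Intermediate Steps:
$V{\left(N,n \right)} = 3 + n$
$z = 4$ ($z = -2 + \left(0 + 6\right) = -2 + 6 = 4$)
$h{\left(p \right)} = -1$ ($h{\left(p \right)} = -5 + 4 = -1$)
$h{\left(-8 \right)} - V{\left(-15,4 \right)} = -1 - \left(3 + 4\right) = -1 - 7 = -8$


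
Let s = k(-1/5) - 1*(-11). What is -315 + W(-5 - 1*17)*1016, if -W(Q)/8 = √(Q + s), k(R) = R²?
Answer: -315 - 8128*I*√274/5 ≈ -315.0 - 26908.0*I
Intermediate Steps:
s = 276/25 (s = (-1/5)² - 1*(-11) = (-1*⅕)² + 11 = (-⅕)² + 11 = 1/25 + 11 = 276/25 ≈ 11.040)
W(Q) = -8*√(276/25 + Q) (W(Q) = -8*√(Q + 276/25) = -8*√(276/25 + Q))
-315 + W(-5 - 1*17)*1016 = -315 - 8*√(276 + 25*(-5 - 1*17))/5*1016 = -315 - 8*√(276 + 25*(-5 - 17))/5*1016 = -315 - 8*√(276 + 25*(-22))/5*1016 = -315 - 8*√(276 - 550)/5*1016 = -315 - 8*I*√274/5*1016 = -315 - 8128*I*√274/5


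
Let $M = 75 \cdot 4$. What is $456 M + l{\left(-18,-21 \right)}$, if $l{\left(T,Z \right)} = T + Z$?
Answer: $136761$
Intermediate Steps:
$M = 300$
$456 M + l{\left(-18,-21 \right)} = 456 \cdot 300 - 39 = 136800 - 39 = 136761$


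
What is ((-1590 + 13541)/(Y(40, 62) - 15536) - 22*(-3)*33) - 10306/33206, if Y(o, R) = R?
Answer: 559282322341/256914822 ≈ 2176.9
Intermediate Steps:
((-1590 + 13541)/(Y(40, 62) - 15536) - 22*(-3)*33) - 10306/33206 = ((-1590 + 13541)/(62 - 15536) - 22*(-3)*33) - 10306/33206 = (11951/(-15474) + 66*33) - 10306*1/33206 = (11951*(-1/15474) + 2178) - 5153/16603 = (-11951/15474 + 2178) - 5153/16603 = 33690421/15474 - 5153/16603 = 559282322341/256914822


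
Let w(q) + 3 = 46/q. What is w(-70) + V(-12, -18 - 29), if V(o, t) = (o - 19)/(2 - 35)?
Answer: -3139/1155 ≈ -2.7178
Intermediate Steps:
w(q) = -3 + 46/q
V(o, t) = 19/33 - o/33 (V(o, t) = (-19 + o)/(-33) = (-19 + o)*(-1/33) = 19/33 - o/33)
w(-70) + V(-12, -18 - 29) = (-3 + 46/(-70)) + (19/33 - 1/33*(-12)) = (-3 + 46*(-1/70)) + (19/33 + 4/11) = (-3 - 23/35) + 31/33 = -128/35 + 31/33 = -3139/1155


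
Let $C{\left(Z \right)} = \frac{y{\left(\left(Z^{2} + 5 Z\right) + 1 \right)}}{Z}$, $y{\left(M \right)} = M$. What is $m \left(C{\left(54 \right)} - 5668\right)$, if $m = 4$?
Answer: $- \frac{605770}{27} \approx -22436.0$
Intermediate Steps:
$C{\left(Z \right)} = \frac{1 + Z^{2} + 5 Z}{Z}$ ($C{\left(Z \right)} = \frac{\left(Z^{2} + 5 Z\right) + 1}{Z} = \frac{1 + Z^{2} + 5 Z}{Z}$)
$m \left(C{\left(54 \right)} - 5668\right) = 4 \left(\left(5 + 54 + \frac{1}{54}\right) - 5668\right) = 4 \left(\frac{3187}{54} - 5668\right) = 4 \left(- \frac{302885}{54}\right) = - \frac{605770}{27}$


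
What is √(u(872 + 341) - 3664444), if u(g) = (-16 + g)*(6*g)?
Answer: √5047322 ≈ 2246.6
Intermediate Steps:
u(g) = 6*g*(-16 + g)
√(u(872 + 341) - 3664444) = √(6*(872 + 341)*(-16 + (872 + 341)) - 3664444) = √(6*1213*(-16 + 1213) - 3664444) = √(6*1213*1197 - 3664444) = √(8711766 - 3664444) = √5047322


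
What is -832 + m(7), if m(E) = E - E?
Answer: -832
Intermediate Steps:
m(E) = 0
-832 + m(7) = -832 + 0 = -832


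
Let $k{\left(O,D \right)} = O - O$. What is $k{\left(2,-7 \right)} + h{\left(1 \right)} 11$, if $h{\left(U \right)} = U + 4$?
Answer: $55$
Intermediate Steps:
$h{\left(U \right)} = 4 + U$
$k{\left(O,D \right)} = 0$
$k{\left(2,-7 \right)} + h{\left(1 \right)} 11 = 0 + \left(4 + 1\right) 11 = 0 + 5 \cdot 11 = 0 + 55 = 55$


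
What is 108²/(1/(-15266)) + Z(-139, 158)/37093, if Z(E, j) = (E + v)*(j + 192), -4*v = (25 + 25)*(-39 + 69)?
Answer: -943553870276/5299 ≈ -1.7806e+8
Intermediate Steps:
v = -375 (v = -(25 + 25)*(-39 + 69)/4 = -25*30/2 = -¼*1500 = -375)
Z(E, j) = (-375 + E)*(192 + j) (Z(E, j) = (E - 375)*(j + 192) = (-375 + E)*(192 + j))
108²/(1/(-15266)) + Z(-139, 158)/37093 = 108²/(1/(-15266)) + (-72000 - 375*158 + 192*(-139) - 139*158)/37093 = 11664/(-1/15266) + (-72000 - 59250 - 26688 - 21962)*(1/37093) = 11664*(-15266) - 179900*1/37093 = -178062624 - 25700/5299 = -943553870276/5299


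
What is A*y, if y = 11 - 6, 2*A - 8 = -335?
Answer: -1635/2 ≈ -817.50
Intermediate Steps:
A = -327/2 (A = 4 + (½)*(-335) = 4 - 335/2 = -327/2 ≈ -163.50)
y = 5
A*y = -327/2*5 = -1635/2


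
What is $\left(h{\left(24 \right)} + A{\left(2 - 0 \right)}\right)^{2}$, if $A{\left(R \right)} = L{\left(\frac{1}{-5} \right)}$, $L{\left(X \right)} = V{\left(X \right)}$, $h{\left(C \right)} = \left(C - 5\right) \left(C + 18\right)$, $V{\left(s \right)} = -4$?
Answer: $630436$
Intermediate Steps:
$h{\left(C \right)} = \left(-5 + C\right) \left(18 + C\right)$
$L{\left(X \right)} = -4$
$A{\left(R \right)} = -4$
$\left(h{\left(24 \right)} + A{\left(2 - 0 \right)}\right)^{2} = \left(\left(-90 + 24^{2} + 13 \cdot 24\right) - 4\right)^{2} = \left(\left(-90 + 576 + 312\right) - 4\right)^{2} = \left(798 - 4\right)^{2} = 794^{2} = 630436$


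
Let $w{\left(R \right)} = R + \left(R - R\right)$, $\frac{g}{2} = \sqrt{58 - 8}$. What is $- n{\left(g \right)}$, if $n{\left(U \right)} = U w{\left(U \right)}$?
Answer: $-200$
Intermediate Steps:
$g = 10 \sqrt{2}$ ($g = 2 \sqrt{58 - 8} = 2 \sqrt{50} = 2 \cdot 5 \sqrt{2} = 10 \sqrt{2} \approx 14.142$)
$w{\left(R \right)} = R$ ($w{\left(R \right)} = R + 0 = R$)
$n{\left(U \right)} = U^{2}$ ($n{\left(U \right)} = U U = U^{2}$)
$- n{\left(g \right)} = - \left(10 \sqrt{2}\right)^{2} = \left(-1\right) 200 = -200$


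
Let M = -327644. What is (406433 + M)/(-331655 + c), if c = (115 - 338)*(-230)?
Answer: -26263/93455 ≈ -0.28102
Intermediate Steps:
c = 51290 (c = -223*(-230) = 51290)
(406433 + M)/(-331655 + c) = (406433 - 327644)/(-331655 + 51290) = 78789/(-280365) = 78789*(-1/280365) = -26263/93455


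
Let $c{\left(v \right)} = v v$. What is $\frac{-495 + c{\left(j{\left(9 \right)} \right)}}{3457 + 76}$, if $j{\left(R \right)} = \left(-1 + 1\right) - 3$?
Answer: $- \frac{486}{3533} \approx -0.13756$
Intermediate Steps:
$j{\left(R \right)} = -3$ ($j{\left(R \right)} = 0 - 3 = -3$)
$c{\left(v \right)} = v^{2}$
$\frac{-495 + c{\left(j{\left(9 \right)} \right)}}{3457 + 76} = \frac{-495 + \left(-3\right)^{2}}{3457 + 76} = \frac{-495 + 9}{3533} = \left(-486\right) \frac{1}{3533} = - \frac{486}{3533}$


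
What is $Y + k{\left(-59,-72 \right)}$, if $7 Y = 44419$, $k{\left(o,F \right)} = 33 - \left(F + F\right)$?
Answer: $\frac{45658}{7} \approx 6522.6$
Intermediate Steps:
$k{\left(o,F \right)} = 33 - 2 F$
$Y = \frac{44419}{7}$ ($Y = \frac{1}{7} \cdot 44419 = \frac{44419}{7} \approx 6345.6$)
$Y + k{\left(-59,-72 \right)} = \frac{44419}{7} + \left(33 - -144\right) = \frac{44419}{7} + \left(33 + 144\right) = \frac{44419}{7} + 177 = \frac{45658}{7}$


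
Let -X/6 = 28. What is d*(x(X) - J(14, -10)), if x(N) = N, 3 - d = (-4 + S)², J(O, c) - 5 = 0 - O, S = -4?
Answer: 9699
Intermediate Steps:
J(O, c) = 5 - O (J(O, c) = 5 + (0 - O) = 5 - O)
X = -168 (X = -6*28 = -168)
d = -61 (d = 3 - (-4 - 4)² = 3 - 1*(-8)² = 3 - 1*64 = 3 - 64 = -61)
d*(x(X) - J(14, -10)) = -61*(-168 - (5 - 1*14)) = -61*(-168 - (5 - 14)) = -61*(-168 - 1*(-9)) = -61*(-168 + 9) = -61*(-159) = 9699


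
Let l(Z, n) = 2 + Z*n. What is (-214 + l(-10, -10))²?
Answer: 12544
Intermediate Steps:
(-214 + l(-10, -10))² = (-214 + (2 - 10*(-10)))² = (-214 + (2 + 100))² = (-214 + 102)² = (-112)² = 12544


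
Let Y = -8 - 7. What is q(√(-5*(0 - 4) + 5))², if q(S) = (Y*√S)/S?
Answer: 45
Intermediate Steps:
Y = -15
q(S) = -15/√S (q(S) = (-15*√S)/S = -15/√S)
q(√(-5*(0 - 4) + 5))² = (-15/(-5*(0 - 4) + 5)^(¼))² = (-15/(-5*(-4) + 5)^(¼))² = (-15/(20 + 5)^(¼))² = (-15*√5/5)² = (-3*√5)² = 45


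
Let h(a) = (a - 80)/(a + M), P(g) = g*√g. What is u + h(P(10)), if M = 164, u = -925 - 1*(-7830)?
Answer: 22349720/3237 + 305*√10/3237 ≈ 6904.8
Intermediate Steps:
u = 6905 (u = -925 + 7830 = 6905)
P(g) = g^(3/2)
h(a) = (-80 + a)/(164 + a) (h(a) = (a - 80)/(a + 164) = (-80 + a)/(164 + a))
u + h(P(10)) = 6905 + (-80 + 10^(3/2))/(164 + 10^(3/2)) = 6905 + (-80 + 10*√10)/(164 + 10*√10)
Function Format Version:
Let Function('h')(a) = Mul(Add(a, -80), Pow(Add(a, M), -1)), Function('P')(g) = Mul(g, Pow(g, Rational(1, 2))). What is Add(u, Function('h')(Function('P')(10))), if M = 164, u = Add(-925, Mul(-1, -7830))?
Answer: Add(Rational(22349720, 3237), Mul(Rational(305, 3237), Pow(10, Rational(1, 2)))) ≈ 6904.8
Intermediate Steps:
u = 6905 (u = Add(-925, 7830) = 6905)
Function('P')(g) = Pow(g, Rational(3, 2))
Function('h')(a) = Mul(Pow(Add(164, a), -1), Add(-80, a)) (Function('h')(a) = Mul(Add(a, -80), Pow(Add(a, 164), -1)) = Mul(Add(-80, a), Pow(Add(164, a), -1)) = Mul(Pow(Add(164, a), -1), Add(-80, a)))
Add(u, Function('h')(Function('P')(10))) = Add(6905, Mul(Pow(Add(164, Pow(10, Rational(3, 2))), -1), Add(-80, Pow(10, Rational(3, 2))))) = Add(6905, Mul(Pow(Add(164, Mul(10, Pow(10, Rational(1, 2)))), -1), Add(-80, Mul(10, Pow(10, Rational(1, 2))))))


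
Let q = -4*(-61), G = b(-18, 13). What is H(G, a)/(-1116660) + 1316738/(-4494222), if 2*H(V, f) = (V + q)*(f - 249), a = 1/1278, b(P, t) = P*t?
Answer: -1094710410583/3750681827736 ≈ -0.29187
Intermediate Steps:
a = 1/1278 ≈ 0.00078247
G = -234 (G = -18*13 = -234)
q = 244
H(V, f) = (-249 + f)*(244 + V)/2 (H(V, f) = ((V + 244)*(f - 249))/2 = ((244 + V)*(-249 + f))/2 = ((-249 + f)*(244 + V))/2 = (-249 + f)*(244 + V)/2)
H(G, a)/(-1116660) + 1316738/(-4494222) = (-30378 + 122*(1/1278) - 249/2*(-234) + (1/2)*(-234)*(1/1278))/(-1116660) + 1316738/(-4494222) = (-30378 + 61/639 + 29133 - 13/142)*(-1/1116660) + 1316738*(-1/4494222) = -1591105/1278*(-1/1116660) - 34651/118269 = 318221/285418296 - 34651/118269 = -1094710410583/3750681827736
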